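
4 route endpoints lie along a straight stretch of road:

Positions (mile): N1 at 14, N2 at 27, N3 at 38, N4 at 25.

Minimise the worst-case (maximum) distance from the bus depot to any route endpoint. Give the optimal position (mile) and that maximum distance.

The 1-center on a line is the midpoint of the two extreme points: leftmost at 14, rightmost at 38.
Optimal location = (14 + 38)/2 = 26; maximum distance = (38 − 14)/2 = 12.

location 26, max distance 12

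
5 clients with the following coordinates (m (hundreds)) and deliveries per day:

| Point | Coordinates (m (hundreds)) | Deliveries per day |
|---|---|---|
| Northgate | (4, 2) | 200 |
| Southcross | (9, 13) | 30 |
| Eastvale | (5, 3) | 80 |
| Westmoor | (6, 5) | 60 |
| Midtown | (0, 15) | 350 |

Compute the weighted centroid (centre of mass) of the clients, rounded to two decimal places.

The minimiser of Σwᵢ‖p−pᵢ‖² is the weighted centroid p* = (Σwᵢpᵢ)/(Σwᵢ).
Σwᵢ = 720.
Σwᵢxᵢ = 200·4 + 30·9 + 80·5 + 60·6 + 350·0 = 1830.
Σwᵢyᵢ = 200·2 + 30·13 + 80·3 + 60·5 + 350·15 = 6580.
x* = 1830/720 = 2.54, y* = 6580/720 = 9.14.

(2.54, 9.14)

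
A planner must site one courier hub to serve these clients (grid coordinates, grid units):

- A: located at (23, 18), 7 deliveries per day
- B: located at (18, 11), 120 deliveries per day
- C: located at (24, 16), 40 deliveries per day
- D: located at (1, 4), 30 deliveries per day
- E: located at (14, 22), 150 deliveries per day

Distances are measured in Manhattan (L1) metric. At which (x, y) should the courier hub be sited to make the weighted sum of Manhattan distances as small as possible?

(14, 16)

Manhattan distance separates: Σwᵢ(|x−xᵢ|+|y−yᵢ|) = Σwᵢ|x−xᵢ| + Σwᵢ|y−yᵢ|, so x and y are optimised independently as 1-D weighted medians.
Total weight W = 347; half = 173.5.
x-coordinate, sorted with cumulative weight:
  x=1 (D, w=30) cum 30
  x=14 (E, w=150) cum 180  ← median
  x=18 (B, w=120) cum 300
  x=23 (A, w=7) cum 307
  x=24 (C, w=40) cum 347
⇒ x* = 14
y-coordinate, sorted with cumulative weight:
  y=4 (D, w=30) cum 30
  y=11 (B, w=120) cum 150
  y=16 (C, w=40) cum 190  ← median
  y=18 (A, w=7) cum 197
  y=22 (E, w=150) cum 347
⇒ y* = 16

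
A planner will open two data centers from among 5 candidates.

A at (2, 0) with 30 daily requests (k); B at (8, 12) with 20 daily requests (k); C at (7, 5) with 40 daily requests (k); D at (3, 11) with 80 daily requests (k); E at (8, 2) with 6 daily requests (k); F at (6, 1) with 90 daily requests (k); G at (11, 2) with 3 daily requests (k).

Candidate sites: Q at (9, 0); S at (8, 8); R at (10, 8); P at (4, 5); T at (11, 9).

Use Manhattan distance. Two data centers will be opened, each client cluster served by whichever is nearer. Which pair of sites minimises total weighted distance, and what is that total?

{Q, S}, total 1480

Evaluate every pair (each demand assigned to the nearer of the two):
  {Q, S}: total = 1480
  {Q, P}: total = 1500
  {S, P}: total = 1573
  {R, P}: total = 1613
  {P, T}: total = 1613
  {Q, R}: total = 1760
  {Q, T}: total = 1800
  {S, R}: total = 2167
  {S, T}: total = 2167
  {R, T}: total = 2699
Best pair: {Q, S} with total 1480.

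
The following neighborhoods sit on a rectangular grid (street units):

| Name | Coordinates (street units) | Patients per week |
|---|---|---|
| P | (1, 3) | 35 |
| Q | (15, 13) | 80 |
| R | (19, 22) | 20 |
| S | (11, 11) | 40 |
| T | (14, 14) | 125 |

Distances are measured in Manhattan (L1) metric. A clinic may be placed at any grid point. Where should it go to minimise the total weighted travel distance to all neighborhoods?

Manhattan distance separates: Σwᵢ(|x−xᵢ|+|y−yᵢ|) = Σwᵢ|x−xᵢ| + Σwᵢ|y−yᵢ|, so x and y are optimised independently as 1-D weighted medians.
Total weight W = 300; half = 150.
x-coordinate, sorted with cumulative weight:
  x=1 (P, w=35) cum 35
  x=11 (S, w=40) cum 75
  x=14 (T, w=125) cum 200  ← median
  x=15 (Q, w=80) cum 280
  x=19 (R, w=20) cum 300
⇒ x* = 14
y-coordinate, sorted with cumulative weight:
  y=3 (P, w=35) cum 35
  y=11 (S, w=40) cum 75
  y=13 (Q, w=80) cum 155  ← median
  y=14 (T, w=125) cum 280
  y=22 (R, w=20) cum 300
⇒ y* = 13

(14, 13)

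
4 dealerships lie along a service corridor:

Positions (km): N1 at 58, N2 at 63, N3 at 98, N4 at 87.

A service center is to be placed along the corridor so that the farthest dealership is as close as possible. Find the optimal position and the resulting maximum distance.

The 1-center on a line is the midpoint of the two extreme points: leftmost at 58, rightmost at 98.
Optimal location = (58 + 98)/2 = 78; maximum distance = (98 − 58)/2 = 20.

location 78, max distance 20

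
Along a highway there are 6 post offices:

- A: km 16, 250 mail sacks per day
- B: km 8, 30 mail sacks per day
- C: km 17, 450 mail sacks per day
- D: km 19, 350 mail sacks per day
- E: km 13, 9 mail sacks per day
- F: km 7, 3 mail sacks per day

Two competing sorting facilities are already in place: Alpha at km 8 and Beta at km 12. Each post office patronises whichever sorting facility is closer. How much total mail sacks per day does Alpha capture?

33

The indifferent point is the midpoint (8+12)/2 = 10; post offices left of it (closer to Alpha at 8) go to Alpha, those right go to Beta.
  F at 7 (w=3) → Alpha
  B at 8 (w=30) → Alpha
  E at 13 (w=9) → Beta
  A at 16 (w=250) → Beta
  C at 17 (w=450) → Beta
  D at 19 (w=350) → Beta
Alpha captures 33; Beta captures 1059.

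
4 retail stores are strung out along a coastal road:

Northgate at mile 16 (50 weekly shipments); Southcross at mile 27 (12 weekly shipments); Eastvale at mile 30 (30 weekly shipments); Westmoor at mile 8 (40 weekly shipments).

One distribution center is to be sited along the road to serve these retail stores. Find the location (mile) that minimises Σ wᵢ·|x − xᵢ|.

For a sum of weighted absolute distances on a line, the optimum is the weighted median (not the mean). Total weight W = 132; half-weight = 66.
Sort by position and accumulate weight:
  mile 8 (Westmoor, w=40) → cum 40
  mile 16 (Northgate, w=50) → cum 90  ≥ 66 → median here
  mile 27 (Southcross, w=12) → cum 102
  mile 30 (Eastvale, w=30) → cum 132
Optimal location: mile 16.

x = 16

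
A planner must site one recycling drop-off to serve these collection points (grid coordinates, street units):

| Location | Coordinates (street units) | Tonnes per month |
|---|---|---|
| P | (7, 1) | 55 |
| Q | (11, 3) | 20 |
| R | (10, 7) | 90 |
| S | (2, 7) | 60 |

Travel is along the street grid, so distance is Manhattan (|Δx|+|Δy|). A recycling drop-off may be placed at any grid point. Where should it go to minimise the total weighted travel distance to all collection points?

Manhattan distance separates: Σwᵢ(|x−xᵢ|+|y−yᵢ|) = Σwᵢ|x−xᵢ| + Σwᵢ|y−yᵢ|, so x and y are optimised independently as 1-D weighted medians.
Total weight W = 225; half = 112.5.
x-coordinate, sorted with cumulative weight:
  x=2 (S, w=60) cum 60
  x=7 (P, w=55) cum 115  ← median
  x=10 (R, w=90) cum 205
  x=11 (Q, w=20) cum 225
⇒ x* = 7
y-coordinate, sorted with cumulative weight:
  y=1 (P, w=55) cum 55
  y=3 (Q, w=20) cum 75
  y=7 (R, w=90) cum 165  ← median
  y=7 (S, w=60) cum 225
⇒ y* = 7

(7, 7)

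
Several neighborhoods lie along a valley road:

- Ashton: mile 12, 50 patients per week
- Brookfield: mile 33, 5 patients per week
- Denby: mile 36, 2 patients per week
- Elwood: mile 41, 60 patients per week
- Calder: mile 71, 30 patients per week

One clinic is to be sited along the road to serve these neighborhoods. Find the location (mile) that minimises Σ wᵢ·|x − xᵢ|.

For a sum of weighted absolute distances on a line, the optimum is the weighted median (not the mean). Total weight W = 147; half-weight = 73.5.
Sort by position and accumulate weight:
  mile 12 (Ashton, w=50) → cum 50
  mile 33 (Brookfield, w=5) → cum 55
  mile 36 (Denby, w=2) → cum 57
  mile 41 (Elwood, w=60) → cum 117  ≥ 73.5 → median here
  mile 71 (Calder, w=30) → cum 147
Optimal location: mile 41.

x = 41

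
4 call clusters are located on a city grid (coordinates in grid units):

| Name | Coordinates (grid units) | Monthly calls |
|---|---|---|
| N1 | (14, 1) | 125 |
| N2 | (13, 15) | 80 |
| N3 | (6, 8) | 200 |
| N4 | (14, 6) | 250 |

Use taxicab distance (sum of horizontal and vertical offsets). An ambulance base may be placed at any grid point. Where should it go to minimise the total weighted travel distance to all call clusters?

Manhattan distance separates: Σwᵢ(|x−xᵢ|+|y−yᵢ|) = Σwᵢ|x−xᵢ| + Σwᵢ|y−yᵢ|, so x and y are optimised independently as 1-D weighted medians.
Total weight W = 655; half = 327.5.
x-coordinate, sorted with cumulative weight:
  x=6 (N3, w=200) cum 200
  x=13 (N2, w=80) cum 280
  x=14 (N1, w=125) cum 405  ← median
  x=14 (N4, w=250) cum 655
⇒ x* = 14
y-coordinate, sorted with cumulative weight:
  y=1 (N1, w=125) cum 125
  y=6 (N4, w=250) cum 375  ← median
  y=8 (N3, w=200) cum 575
  y=15 (N2, w=80) cum 655
⇒ y* = 6

(14, 6)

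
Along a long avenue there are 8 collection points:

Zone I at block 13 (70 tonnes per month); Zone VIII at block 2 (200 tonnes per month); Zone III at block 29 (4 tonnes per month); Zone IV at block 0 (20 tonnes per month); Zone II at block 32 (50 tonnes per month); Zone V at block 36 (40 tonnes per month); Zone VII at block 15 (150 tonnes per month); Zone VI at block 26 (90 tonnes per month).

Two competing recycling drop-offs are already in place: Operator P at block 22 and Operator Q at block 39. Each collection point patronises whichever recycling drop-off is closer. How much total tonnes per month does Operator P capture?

The indifferent point is the midpoint (22+39)/2 = 30.5; collection points left of it (closer to Operator P at 22) go to Operator P, those right go to Operator Q.
  Zone IV at 0 (w=20) → Operator P
  Zone VIII at 2 (w=200) → Operator P
  Zone I at 13 (w=70) → Operator P
  Zone VII at 15 (w=150) → Operator P
  Zone VI at 26 (w=90) → Operator P
  Zone III at 29 (w=4) → Operator P
  Zone II at 32 (w=50) → Operator Q
  Zone V at 36 (w=40) → Operator Q
Operator P captures 534; Operator Q captures 90.

534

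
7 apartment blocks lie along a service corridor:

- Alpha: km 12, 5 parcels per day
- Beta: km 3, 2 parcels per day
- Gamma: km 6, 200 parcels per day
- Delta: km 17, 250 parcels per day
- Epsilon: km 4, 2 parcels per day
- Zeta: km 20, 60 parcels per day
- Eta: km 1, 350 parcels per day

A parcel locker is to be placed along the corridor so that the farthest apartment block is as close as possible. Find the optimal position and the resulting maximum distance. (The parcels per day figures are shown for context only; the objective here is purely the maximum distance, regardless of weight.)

location 10.5, max distance 9.5

The 1-center on a line is the midpoint of the two extreme points: leftmost at 1, rightmost at 20.
Optimal location = (1 + 20)/2 = 10.5; maximum distance = (20 − 1)/2 = 9.5.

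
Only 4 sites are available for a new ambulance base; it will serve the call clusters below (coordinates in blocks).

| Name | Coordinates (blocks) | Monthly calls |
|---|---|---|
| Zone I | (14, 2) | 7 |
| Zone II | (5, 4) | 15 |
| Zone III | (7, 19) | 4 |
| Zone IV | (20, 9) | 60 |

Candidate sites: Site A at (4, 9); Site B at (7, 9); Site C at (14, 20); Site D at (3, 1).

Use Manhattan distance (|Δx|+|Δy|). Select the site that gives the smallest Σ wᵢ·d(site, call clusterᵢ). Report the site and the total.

Total weighted distance at each candidate:
  Site A (4, 9): total = 1221
  Site B (7, 9): total = 1023
  Site C (14, 20): total = 1553
  Site D (3, 1): total = 1747
Minimum is at Site B with total 1023 blocks.

Site B, total 1023 blocks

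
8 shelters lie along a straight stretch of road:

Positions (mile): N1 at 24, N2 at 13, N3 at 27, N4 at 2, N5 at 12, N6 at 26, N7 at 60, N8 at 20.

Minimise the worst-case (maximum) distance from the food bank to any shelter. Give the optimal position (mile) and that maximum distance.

The 1-center on a line is the midpoint of the two extreme points: leftmost at 2, rightmost at 60.
Optimal location = (2 + 60)/2 = 31; maximum distance = (60 − 2)/2 = 29.

location 31, max distance 29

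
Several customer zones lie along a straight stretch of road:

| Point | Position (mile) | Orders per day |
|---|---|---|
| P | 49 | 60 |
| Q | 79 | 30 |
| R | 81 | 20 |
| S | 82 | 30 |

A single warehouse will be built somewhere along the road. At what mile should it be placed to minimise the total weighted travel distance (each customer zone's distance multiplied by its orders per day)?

x = 79

For a sum of weighted absolute distances on a line, the optimum is the weighted median (not the mean). Total weight W = 140; half-weight = 70.
Sort by position and accumulate weight:
  mile 49 (P, w=60) → cum 60
  mile 79 (Q, w=30) → cum 90  ≥ 70 → median here
  mile 81 (R, w=20) → cum 110
  mile 82 (S, w=30) → cum 140
Optimal location: mile 79.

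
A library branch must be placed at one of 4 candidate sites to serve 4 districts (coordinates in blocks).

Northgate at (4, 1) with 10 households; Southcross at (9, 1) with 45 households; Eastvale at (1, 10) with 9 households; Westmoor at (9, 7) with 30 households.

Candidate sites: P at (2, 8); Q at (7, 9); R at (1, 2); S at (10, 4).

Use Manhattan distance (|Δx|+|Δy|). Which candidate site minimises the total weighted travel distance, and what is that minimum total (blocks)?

Total weighted distance at each candidate:
  P (2, 8): total = 987
  Q (7, 9): total = 743
  R (1, 2): total = 907
  S (10, 4): total = 525
Minimum is at S with total 525 blocks.

S, total 525 blocks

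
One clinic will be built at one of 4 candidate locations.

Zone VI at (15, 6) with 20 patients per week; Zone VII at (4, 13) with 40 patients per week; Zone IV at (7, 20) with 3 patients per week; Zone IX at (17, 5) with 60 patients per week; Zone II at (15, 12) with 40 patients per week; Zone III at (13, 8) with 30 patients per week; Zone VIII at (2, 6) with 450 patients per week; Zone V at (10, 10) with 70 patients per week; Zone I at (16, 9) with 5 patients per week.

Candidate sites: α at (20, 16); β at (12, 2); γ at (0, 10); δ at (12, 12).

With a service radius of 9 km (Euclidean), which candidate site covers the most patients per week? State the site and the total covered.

γ, covering 490

Coverage radius r = 9 km; a point is covered iff (Δx)²+(Δy)² ≤ 9² = 81.
  α (20, 16): covers {Zone II, Zone I} → 45
  β (12, 2): covers {Zone VI, Zone IX, Zone III, Zone V, Zone I} → 185
  γ (0, 10): covers {Zone VII, Zone VIII} → 490
  δ (12, 12): covers {Zone VI, Zone VII, Zone IX, Zone II, Zone III, Zone V, Zone I} → 265
Maximum coverage at γ: 490 patients per week.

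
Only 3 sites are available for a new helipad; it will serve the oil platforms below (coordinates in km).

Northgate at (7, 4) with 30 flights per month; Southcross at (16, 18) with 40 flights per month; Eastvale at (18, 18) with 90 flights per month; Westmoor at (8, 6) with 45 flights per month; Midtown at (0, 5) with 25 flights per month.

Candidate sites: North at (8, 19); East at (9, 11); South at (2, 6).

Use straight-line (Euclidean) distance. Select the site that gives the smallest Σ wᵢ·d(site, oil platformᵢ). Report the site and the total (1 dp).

East, total 2140.4 km

Total weighted distance at each candidate:
  North (8, 19): total = 2666.1
  East (9, 11): total = 2140.4
  South (2, 6): total = 3025.0
Minimum is at East with total 2140.4 km.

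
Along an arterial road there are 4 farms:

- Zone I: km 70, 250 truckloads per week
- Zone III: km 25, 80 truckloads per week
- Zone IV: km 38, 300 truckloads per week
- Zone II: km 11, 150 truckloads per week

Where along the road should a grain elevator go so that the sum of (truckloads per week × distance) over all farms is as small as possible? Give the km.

x = 38

For a sum of weighted absolute distances on a line, the optimum is the weighted median (not the mean). Total weight W = 780; half-weight = 390.
Sort by position and accumulate weight:
  km 11 (Zone II, w=150) → cum 150
  km 25 (Zone III, w=80) → cum 230
  km 38 (Zone IV, w=300) → cum 530  ≥ 390 → median here
  km 70 (Zone I, w=250) → cum 780
Optimal location: km 38.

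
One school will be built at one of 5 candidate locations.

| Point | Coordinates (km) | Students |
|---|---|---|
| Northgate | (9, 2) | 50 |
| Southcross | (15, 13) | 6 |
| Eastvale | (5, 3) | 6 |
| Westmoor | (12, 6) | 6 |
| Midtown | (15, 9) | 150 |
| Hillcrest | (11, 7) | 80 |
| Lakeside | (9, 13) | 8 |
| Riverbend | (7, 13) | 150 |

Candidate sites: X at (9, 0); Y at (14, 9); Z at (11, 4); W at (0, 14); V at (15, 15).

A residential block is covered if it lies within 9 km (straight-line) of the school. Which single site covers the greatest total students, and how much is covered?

Coverage radius r = 9 km; a point is covered iff (Δx)²+(Δy)² ≤ 9² = 81.
  X (9, 0): covers {Northgate, Eastvale, Westmoor, Hillcrest} → 142
  Y (14, 9): covers {Northgate, Southcross, Westmoor, Midtown, Hillcrest, Lakeside, Riverbend} → 450
  Z (11, 4): covers {Northgate, Eastvale, Westmoor, Midtown, Hillcrest} → 292
  W (0, 14): covers {Riverbend} → 150
  V (15, 15): covers {Southcross, Midtown, Hillcrest, Lakeside, Riverbend} → 394
Maximum coverage at Y: 450 students.

Y, covering 450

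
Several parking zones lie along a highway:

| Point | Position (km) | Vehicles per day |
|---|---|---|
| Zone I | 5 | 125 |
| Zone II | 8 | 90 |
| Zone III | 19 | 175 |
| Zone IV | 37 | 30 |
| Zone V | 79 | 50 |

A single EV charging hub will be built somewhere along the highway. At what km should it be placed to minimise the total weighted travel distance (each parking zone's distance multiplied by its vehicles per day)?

x = 19

For a sum of weighted absolute distances on a line, the optimum is the weighted median (not the mean). Total weight W = 470; half-weight = 235.
Sort by position and accumulate weight:
  km 5 (Zone I, w=125) → cum 125
  km 8 (Zone II, w=90) → cum 215
  km 19 (Zone III, w=175) → cum 390  ≥ 235 → median here
  km 37 (Zone IV, w=30) → cum 420
  km 79 (Zone V, w=50) → cum 470
Optimal location: km 19.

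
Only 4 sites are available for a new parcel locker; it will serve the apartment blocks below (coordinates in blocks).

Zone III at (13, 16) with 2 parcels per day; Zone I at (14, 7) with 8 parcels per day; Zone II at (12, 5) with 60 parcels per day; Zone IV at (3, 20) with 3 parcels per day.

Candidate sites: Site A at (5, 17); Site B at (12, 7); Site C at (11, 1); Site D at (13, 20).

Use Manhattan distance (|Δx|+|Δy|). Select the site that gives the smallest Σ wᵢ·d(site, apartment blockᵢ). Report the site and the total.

Total weighted distance at each candidate:
  Site A (5, 17): total = 1325
  Site B (12, 7): total = 222
  Site C (11, 1): total = 487
  Site D (13, 20): total = 1110
Minimum is at Site B with total 222 blocks.

Site B, total 222 blocks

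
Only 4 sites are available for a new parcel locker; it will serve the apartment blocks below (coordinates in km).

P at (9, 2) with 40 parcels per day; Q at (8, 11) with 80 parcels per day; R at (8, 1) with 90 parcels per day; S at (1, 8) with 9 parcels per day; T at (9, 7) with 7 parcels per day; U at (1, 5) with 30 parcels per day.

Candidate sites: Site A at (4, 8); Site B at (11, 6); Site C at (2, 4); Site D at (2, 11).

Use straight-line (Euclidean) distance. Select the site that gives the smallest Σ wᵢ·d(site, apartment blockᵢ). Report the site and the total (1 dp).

Site B, total 1579.1 km

Total weighted distance at each candidate:
  Site A (4, 8): total = 1628.0
  Site B (11, 6): total = 1579.1
  Site C (2, 4): total = 1765.4
  Site D (2, 11): total = 2253.0
Minimum is at Site B with total 1579.1 km.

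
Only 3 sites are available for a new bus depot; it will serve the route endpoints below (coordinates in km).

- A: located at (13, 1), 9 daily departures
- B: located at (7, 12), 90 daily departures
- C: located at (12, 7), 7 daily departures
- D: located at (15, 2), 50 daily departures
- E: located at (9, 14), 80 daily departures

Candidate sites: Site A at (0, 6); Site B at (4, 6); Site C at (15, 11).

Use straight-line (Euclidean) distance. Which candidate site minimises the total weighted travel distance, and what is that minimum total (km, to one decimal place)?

Site C, total 1839.0 km

Total weighted distance at each candidate:
  Site A (0, 6): total = 2778.9
  Site B (4, 6): total = 2092.8
  Site C (15, 11): total = 1839.0
Minimum is at Site C with total 1839.0 km.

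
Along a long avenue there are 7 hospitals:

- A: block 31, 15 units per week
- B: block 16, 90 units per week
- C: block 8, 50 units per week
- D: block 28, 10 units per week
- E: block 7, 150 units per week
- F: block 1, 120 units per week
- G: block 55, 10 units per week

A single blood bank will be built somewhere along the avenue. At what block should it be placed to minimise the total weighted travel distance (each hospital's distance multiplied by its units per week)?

For a sum of weighted absolute distances on a line, the optimum is the weighted median (not the mean). Total weight W = 445; half-weight = 222.5.
Sort by position and accumulate weight:
  block 1 (F, w=120) → cum 120
  block 7 (E, w=150) → cum 270  ≥ 222.5 → median here
  block 8 (C, w=50) → cum 320
  block 16 (B, w=90) → cum 410
  block 28 (D, w=10) → cum 420
  block 31 (A, w=15) → cum 435
  block 55 (G, w=10) → cum 445
Optimal location: block 7.

x = 7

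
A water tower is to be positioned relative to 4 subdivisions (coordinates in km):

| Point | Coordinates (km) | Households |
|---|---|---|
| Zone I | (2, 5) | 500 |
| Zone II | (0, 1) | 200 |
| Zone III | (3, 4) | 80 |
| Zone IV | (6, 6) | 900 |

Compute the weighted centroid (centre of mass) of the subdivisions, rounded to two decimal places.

(3.95, 5.01)

The minimiser of Σwᵢ‖p−pᵢ‖² is the weighted centroid p* = (Σwᵢpᵢ)/(Σwᵢ).
Σwᵢ = 1680.
Σwᵢxᵢ = 500·2 + 200·0 + 80·3 + 900·6 = 6640.
Σwᵢyᵢ = 500·5 + 200·1 + 80·4 + 900·6 = 8420.
x* = 6640/1680 = 3.95, y* = 8420/1680 = 5.01.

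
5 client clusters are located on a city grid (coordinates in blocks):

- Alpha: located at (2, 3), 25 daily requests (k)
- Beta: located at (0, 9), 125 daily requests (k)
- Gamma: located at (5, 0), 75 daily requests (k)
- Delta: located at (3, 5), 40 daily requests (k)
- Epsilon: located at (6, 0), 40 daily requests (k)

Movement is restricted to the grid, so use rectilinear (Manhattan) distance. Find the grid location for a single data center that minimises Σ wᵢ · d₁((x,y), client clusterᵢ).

Manhattan distance separates: Σwᵢ(|x−xᵢ|+|y−yᵢ|) = Σwᵢ|x−xᵢ| + Σwᵢ|y−yᵢ|, so x and y are optimised independently as 1-D weighted medians.
Total weight W = 305; half = 152.5.
x-coordinate, sorted with cumulative weight:
  x=0 (Beta, w=125) cum 125
  x=2 (Alpha, w=25) cum 150
  x=3 (Delta, w=40) cum 190  ← median
  x=5 (Gamma, w=75) cum 265
  x=6 (Epsilon, w=40) cum 305
⇒ x* = 3
y-coordinate, sorted with cumulative weight:
  y=0 (Gamma, w=75) cum 75
  y=0 (Epsilon, w=40) cum 115
  y=3 (Alpha, w=25) cum 140
  y=5 (Delta, w=40) cum 180  ← median
  y=9 (Beta, w=125) cum 305
⇒ y* = 5

(3, 5)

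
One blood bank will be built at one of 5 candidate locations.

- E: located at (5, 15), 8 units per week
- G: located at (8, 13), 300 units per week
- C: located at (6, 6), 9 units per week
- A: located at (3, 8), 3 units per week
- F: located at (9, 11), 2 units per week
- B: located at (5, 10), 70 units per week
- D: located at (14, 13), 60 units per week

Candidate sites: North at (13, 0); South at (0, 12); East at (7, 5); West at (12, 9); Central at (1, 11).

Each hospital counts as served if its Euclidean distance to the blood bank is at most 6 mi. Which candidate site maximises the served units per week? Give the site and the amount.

West, covering 362

Coverage radius r = 6 mi; a point is covered iff (Δx)²+(Δy)² ≤ 6² = 36.
  North (13, 0): covers {none} → 0
  South (0, 12): covers {E, A, B} → 81
  East (7, 5): covers {C, A, B} → 82
  West (12, 9): covers {G, F, D} → 362
  Central (1, 11): covers {E, A, B} → 81
Maximum coverage at West: 362 units per week.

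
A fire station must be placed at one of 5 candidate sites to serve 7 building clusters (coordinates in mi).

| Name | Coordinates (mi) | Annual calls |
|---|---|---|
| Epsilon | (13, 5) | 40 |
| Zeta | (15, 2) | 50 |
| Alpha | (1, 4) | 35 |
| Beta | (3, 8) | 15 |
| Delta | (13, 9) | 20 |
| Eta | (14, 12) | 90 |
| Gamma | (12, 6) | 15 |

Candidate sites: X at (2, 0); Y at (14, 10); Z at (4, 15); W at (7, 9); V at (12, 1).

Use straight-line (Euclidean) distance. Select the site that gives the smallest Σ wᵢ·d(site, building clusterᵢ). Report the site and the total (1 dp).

Total weighted distance at each candidate:
  X (2, 0): total = 3392.7
  Y (14, 10): total = 1551.3
  Z (4, 15): total = 3231.3
  W (7, 9): total = 2048.0
  V (12, 1): total = 2135.6
Minimum is at Y with total 1551.3 mi.

Y, total 1551.3 mi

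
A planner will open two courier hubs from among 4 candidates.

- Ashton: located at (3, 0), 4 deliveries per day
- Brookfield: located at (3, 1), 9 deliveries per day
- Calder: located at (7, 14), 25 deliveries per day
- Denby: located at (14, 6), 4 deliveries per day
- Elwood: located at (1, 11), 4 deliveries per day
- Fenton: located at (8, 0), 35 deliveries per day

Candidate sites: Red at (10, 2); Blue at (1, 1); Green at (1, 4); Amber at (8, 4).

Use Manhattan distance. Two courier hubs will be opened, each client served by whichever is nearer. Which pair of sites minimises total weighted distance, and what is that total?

Evaluate every pair (each demand assigned to the nearer of the two):
  {Blue, Amber}: total = 517
  {Green, Amber}: total = 544
  {Red, Amber}: total = 611
  {Red, Blue}: total = 617
  {Red, Green}: total = 644
  {Blue, Green}: total = 798
Best pair: {Blue, Amber} with total 517.

{Blue, Amber}, total 517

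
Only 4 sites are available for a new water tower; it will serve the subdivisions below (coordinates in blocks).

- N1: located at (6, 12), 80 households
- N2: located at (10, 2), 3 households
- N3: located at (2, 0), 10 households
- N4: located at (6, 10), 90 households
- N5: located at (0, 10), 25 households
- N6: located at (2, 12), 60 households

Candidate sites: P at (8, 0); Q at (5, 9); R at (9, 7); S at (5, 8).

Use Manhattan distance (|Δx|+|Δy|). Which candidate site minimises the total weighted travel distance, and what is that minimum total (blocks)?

Total weighted distance at each candidate:
  P (8, 0): total = 3802
  Q (5, 9): total = 1166
  R (9, 7): total = 2358
  S (5, 8): total = 1408
Minimum is at Q with total 1166 blocks.

Q, total 1166 blocks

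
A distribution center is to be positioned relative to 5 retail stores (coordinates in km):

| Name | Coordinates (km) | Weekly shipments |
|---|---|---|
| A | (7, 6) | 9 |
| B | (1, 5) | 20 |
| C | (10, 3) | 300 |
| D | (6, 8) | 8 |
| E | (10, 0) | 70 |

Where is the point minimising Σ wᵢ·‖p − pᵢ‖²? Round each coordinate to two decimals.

(9.41, 2.75)

The minimiser of Σwᵢ‖p−pᵢ‖² is the weighted centroid p* = (Σwᵢpᵢ)/(Σwᵢ).
Σwᵢ = 407.
Σwᵢxᵢ = 9·7 + 20·1 + 300·10 + 8·6 + 70·10 = 3831.
Σwᵢyᵢ = 9·6 + 20·5 + 300·3 + 8·8 + 70·0 = 1118.
x* = 3831/407 = 9.41, y* = 1118/407 = 2.75.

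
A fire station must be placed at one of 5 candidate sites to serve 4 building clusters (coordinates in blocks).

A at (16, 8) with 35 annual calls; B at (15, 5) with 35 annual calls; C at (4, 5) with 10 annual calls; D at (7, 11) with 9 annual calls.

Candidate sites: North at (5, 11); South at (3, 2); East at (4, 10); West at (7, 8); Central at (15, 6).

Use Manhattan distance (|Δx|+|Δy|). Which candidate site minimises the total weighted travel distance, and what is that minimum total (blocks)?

Central, total 377 blocks

Total weighted distance at each candidate:
  North (5, 11): total = 1138
  South (3, 2): total = 1347
  East (4, 10): total = 1136
  West (7, 8): total = 787
  Central (15, 6): total = 377
Minimum is at Central with total 377 blocks.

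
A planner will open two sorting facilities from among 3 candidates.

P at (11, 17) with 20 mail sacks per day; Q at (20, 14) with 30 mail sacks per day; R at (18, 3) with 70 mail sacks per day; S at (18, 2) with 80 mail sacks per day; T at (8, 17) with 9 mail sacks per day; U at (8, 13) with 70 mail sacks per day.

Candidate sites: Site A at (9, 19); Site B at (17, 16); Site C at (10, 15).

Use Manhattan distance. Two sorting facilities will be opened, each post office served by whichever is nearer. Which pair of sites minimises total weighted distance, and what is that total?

Evaluate every pair (each demand assigned to the nearer of the two):
  {Site B, Site C}: total = 2706
  {Site A, Site B}: total = 2927
  {Site A, Site C}: total = 3777
Best pair: {Site B, Site C} with total 2706.

{Site B, Site C}, total 2706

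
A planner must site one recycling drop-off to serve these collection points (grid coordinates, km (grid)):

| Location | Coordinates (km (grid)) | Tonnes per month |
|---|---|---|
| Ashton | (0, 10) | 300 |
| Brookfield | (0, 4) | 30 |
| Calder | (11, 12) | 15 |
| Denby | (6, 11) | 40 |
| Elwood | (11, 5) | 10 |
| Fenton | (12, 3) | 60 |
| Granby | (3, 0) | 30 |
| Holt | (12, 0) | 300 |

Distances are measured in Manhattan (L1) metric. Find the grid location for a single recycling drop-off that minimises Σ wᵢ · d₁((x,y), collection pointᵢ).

Manhattan distance separates: Σwᵢ(|x−xᵢ|+|y−yᵢ|) = Σwᵢ|x−xᵢ| + Σwᵢ|y−yᵢ|, so x and y are optimised independently as 1-D weighted medians.
Total weight W = 785; half = 392.5.
x-coordinate, sorted with cumulative weight:
  x=0 (Ashton, w=300) cum 300
  x=0 (Brookfield, w=30) cum 330
  x=3 (Granby, w=30) cum 360
  x=6 (Denby, w=40) cum 400  ← median
  x=11 (Calder, w=15) cum 415
  x=11 (Elwood, w=10) cum 425
  x=12 (Fenton, w=60) cum 485
  x=12 (Holt, w=300) cum 785
⇒ x* = 6
y-coordinate, sorted with cumulative weight:
  y=0 (Granby, w=30) cum 30
  y=0 (Holt, w=300) cum 330
  y=3 (Fenton, w=60) cum 390
  y=4 (Brookfield, w=30) cum 420  ← median
  y=5 (Elwood, w=10) cum 430
  y=10 (Ashton, w=300) cum 730
  y=11 (Denby, w=40) cum 770
  y=12 (Calder, w=15) cum 785
⇒ y* = 4

(6, 4)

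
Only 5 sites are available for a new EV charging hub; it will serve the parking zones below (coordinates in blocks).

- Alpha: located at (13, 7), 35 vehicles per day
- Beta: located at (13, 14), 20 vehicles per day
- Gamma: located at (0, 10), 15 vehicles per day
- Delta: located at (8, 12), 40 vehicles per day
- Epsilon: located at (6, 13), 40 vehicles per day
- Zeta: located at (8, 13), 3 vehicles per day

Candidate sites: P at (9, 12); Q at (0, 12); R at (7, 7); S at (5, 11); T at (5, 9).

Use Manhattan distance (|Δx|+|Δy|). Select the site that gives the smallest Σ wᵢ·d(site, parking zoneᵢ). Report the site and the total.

P, total 806 blocks

Total weighted distance at each candidate:
  P (9, 12): total = 806
  Q (0, 12): total = 1587
  R (7, 7): total = 1161
  S (5, 11): total = 1025
  T (5, 9): total = 1161
Minimum is at P with total 806 blocks.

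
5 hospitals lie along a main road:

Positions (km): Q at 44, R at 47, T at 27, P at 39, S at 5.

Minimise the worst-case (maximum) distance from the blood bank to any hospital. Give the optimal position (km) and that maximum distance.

location 26, max distance 21

The 1-center on a line is the midpoint of the two extreme points: leftmost at 5, rightmost at 47.
Optimal location = (5 + 47)/2 = 26; maximum distance = (47 − 5)/2 = 21.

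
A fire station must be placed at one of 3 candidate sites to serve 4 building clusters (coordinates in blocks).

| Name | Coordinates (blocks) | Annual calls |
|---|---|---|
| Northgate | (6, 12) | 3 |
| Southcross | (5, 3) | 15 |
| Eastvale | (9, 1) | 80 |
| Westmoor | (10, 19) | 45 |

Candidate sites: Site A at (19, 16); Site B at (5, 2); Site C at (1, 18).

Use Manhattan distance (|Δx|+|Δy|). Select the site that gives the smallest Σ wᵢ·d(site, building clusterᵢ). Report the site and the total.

Site B, total 1438 blocks

Total weighted distance at each candidate:
  Site A (19, 16): total = 2996
  Site B (5, 2): total = 1438
  Site C (1, 18): total = 2768
Minimum is at Site B with total 1438 blocks.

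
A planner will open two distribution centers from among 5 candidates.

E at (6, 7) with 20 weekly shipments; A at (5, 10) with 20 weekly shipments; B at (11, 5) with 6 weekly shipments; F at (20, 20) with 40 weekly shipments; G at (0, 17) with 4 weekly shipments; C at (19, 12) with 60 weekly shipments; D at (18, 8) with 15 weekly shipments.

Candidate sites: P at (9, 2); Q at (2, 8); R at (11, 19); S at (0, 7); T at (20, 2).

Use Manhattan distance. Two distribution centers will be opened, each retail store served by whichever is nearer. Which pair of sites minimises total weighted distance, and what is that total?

Evaluate every pair (each demand assigned to the nearer of the two):
  {Q, T}: total = 1816
  {Q, R}: total = 1856
  {S, T}: total = 1892
  {R, T}: total = 1944
  {R, S}: total = 1968
  {P, R}: total = 2007
  {P, T}: total = 2026
  {P, Q}: total = 2859
  {P, S}: total = 2935
  {Q, S}: total = 3012
Best pair: {Q, T} with total 1816.

{Q, T}, total 1816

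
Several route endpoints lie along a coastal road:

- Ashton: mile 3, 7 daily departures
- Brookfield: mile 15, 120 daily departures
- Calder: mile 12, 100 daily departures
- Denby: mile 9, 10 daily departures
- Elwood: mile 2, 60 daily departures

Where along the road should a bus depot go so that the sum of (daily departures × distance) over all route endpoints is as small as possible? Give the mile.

x = 12

For a sum of weighted absolute distances on a line, the optimum is the weighted median (not the mean). Total weight W = 297; half-weight = 148.5.
Sort by position and accumulate weight:
  mile 2 (Elwood, w=60) → cum 60
  mile 3 (Ashton, w=7) → cum 67
  mile 9 (Denby, w=10) → cum 77
  mile 12 (Calder, w=100) → cum 177  ≥ 148.5 → median here
  mile 15 (Brookfield, w=120) → cum 297
Optimal location: mile 12.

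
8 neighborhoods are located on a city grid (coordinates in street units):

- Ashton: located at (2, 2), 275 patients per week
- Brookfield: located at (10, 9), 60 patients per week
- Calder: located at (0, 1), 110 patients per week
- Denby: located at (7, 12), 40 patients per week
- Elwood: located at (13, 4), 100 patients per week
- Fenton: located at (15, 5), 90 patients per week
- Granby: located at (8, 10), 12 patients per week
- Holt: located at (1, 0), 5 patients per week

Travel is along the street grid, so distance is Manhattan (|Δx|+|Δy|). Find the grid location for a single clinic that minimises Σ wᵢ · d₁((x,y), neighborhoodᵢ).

(2, 2)

Manhattan distance separates: Σwᵢ(|x−xᵢ|+|y−yᵢ|) = Σwᵢ|x−xᵢ| + Σwᵢ|y−yᵢ|, so x and y are optimised independently as 1-D weighted medians.
Total weight W = 692; half = 346.
x-coordinate, sorted with cumulative weight:
  x=0 (Calder, w=110) cum 110
  x=1 (Holt, w=5) cum 115
  x=2 (Ashton, w=275) cum 390  ← median
  x=7 (Denby, w=40) cum 430
  x=8 (Granby, w=12) cum 442
  x=10 (Brookfield, w=60) cum 502
  x=13 (Elwood, w=100) cum 602
  x=15 (Fenton, w=90) cum 692
⇒ x* = 2
y-coordinate, sorted with cumulative weight:
  y=0 (Holt, w=5) cum 5
  y=1 (Calder, w=110) cum 115
  y=2 (Ashton, w=275) cum 390  ← median
  y=4 (Elwood, w=100) cum 490
  y=5 (Fenton, w=90) cum 580
  y=9 (Brookfield, w=60) cum 640
  y=10 (Granby, w=12) cum 652
  y=12 (Denby, w=40) cum 692
⇒ y* = 2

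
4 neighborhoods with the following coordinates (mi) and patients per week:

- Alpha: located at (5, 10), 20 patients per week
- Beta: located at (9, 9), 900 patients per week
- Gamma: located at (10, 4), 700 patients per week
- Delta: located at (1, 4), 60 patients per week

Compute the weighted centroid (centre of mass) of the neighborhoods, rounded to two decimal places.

The minimiser of Σwᵢ‖p−pᵢ‖² is the weighted centroid p* = (Σwᵢpᵢ)/(Σwᵢ).
Σwᵢ = 1680.
Σwᵢxᵢ = 20·5 + 900·9 + 700·10 + 60·1 = 15260.
Σwᵢyᵢ = 20·10 + 900·9 + 700·4 + 60·4 = 11340.
x* = 15260/1680 = 9.08, y* = 11340/1680 = 6.75.

(9.08, 6.75)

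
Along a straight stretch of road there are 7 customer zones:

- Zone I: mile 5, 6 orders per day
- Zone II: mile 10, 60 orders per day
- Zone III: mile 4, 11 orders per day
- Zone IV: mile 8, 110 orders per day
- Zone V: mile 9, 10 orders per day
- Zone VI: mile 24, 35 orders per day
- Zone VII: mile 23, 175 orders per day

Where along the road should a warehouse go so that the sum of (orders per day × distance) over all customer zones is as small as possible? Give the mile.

For a sum of weighted absolute distances on a line, the optimum is the weighted median (not the mean). Total weight W = 407; half-weight = 203.5.
Sort by position and accumulate weight:
  mile 4 (Zone III, w=11) → cum 11
  mile 5 (Zone I, w=6) → cum 17
  mile 8 (Zone IV, w=110) → cum 127
  mile 9 (Zone V, w=10) → cum 137
  mile 10 (Zone II, w=60) → cum 197
  mile 23 (Zone VII, w=175) → cum 372  ≥ 203.5 → median here
  mile 24 (Zone VI, w=35) → cum 407
Optimal location: mile 23.

x = 23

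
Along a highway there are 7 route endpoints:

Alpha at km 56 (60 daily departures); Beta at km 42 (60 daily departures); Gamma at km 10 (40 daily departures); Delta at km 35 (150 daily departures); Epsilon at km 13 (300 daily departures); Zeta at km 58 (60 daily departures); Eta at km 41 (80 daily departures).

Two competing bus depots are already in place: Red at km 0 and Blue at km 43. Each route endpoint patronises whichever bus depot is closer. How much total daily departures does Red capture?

The indifferent point is the midpoint (0+43)/2 = 21.5; route endpoints left of it (closer to Red at 0) go to Red, those right go to Blue.
  Gamma at 10 (w=40) → Red
  Epsilon at 13 (w=300) → Red
  Delta at 35 (w=150) → Blue
  Eta at 41 (w=80) → Blue
  Beta at 42 (w=60) → Blue
  Alpha at 56 (w=60) → Blue
  Zeta at 58 (w=60) → Blue
Red captures 340; Blue captures 410.

340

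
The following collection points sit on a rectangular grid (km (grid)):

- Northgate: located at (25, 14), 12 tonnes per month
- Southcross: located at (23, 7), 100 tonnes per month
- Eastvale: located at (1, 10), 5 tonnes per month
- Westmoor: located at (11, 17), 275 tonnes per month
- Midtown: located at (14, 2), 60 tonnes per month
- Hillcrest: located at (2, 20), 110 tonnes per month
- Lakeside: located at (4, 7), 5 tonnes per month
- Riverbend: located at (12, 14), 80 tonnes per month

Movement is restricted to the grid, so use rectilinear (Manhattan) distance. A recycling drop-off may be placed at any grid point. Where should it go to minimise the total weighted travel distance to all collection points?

Manhattan distance separates: Σwᵢ(|x−xᵢ|+|y−yᵢ|) = Σwᵢ|x−xᵢ| + Σwᵢ|y−yᵢ|, so x and y are optimised independently as 1-D weighted medians.
Total weight W = 647; half = 323.5.
x-coordinate, sorted with cumulative weight:
  x=1 (Eastvale, w=5) cum 5
  x=2 (Hillcrest, w=110) cum 115
  x=4 (Lakeside, w=5) cum 120
  x=11 (Westmoor, w=275) cum 395  ← median
  x=12 (Riverbend, w=80) cum 475
  x=14 (Midtown, w=60) cum 535
  x=23 (Southcross, w=100) cum 635
  x=25 (Northgate, w=12) cum 647
⇒ x* = 11
y-coordinate, sorted with cumulative weight:
  y=2 (Midtown, w=60) cum 60
  y=7 (Southcross, w=100) cum 160
  y=7 (Lakeside, w=5) cum 165
  y=10 (Eastvale, w=5) cum 170
  y=14 (Northgate, w=12) cum 182
  y=14 (Riverbend, w=80) cum 262
  y=17 (Westmoor, w=275) cum 537  ← median
  y=20 (Hillcrest, w=110) cum 647
⇒ y* = 17

(11, 17)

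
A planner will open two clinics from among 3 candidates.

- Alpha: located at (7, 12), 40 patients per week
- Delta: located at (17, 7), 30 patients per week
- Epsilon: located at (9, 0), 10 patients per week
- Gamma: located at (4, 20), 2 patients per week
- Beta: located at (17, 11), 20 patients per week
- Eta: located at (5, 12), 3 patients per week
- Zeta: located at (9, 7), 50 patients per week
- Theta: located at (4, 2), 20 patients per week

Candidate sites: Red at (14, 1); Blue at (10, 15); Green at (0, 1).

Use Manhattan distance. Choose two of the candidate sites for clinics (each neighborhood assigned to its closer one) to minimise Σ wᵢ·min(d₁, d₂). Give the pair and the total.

{Red, Blue}, total 1506

Evaluate every pair (each demand assigned to the nearer of the two):
  {Red, Blue}: total = 1506
  {Blue, Green}: total = 1606
  {Red, Green}: total = 2054
Best pair: {Red, Blue} with total 1506.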